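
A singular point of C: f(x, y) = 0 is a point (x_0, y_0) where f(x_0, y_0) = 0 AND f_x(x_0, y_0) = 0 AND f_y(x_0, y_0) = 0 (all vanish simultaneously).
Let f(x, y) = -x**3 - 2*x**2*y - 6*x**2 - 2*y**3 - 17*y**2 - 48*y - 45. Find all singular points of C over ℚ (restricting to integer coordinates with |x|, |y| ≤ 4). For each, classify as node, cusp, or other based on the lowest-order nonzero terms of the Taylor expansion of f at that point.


Singular points: {(0, -3)}; classification: cusp.

Compute partial derivatives:
  f_x = -3*x**2 - 4*x*y - 12*x.
  f_y = -2*x**2 - 6*y**2 - 34*y - 48.
Scan x_0 ∈ {−4, ..., 4}. For each x_0, f_y(x_0, y) is a polynomial in y; find its integer roots y ∈ {−4, ..., 4}, then test f_x and f at those candidates.
  x = -4: f_y(-4, y) = -6*y**2 - 34*y - 80; no integer root y with |y| ≤ 4.
  x = -3: f_y(-3, y) = -6*y**2 - 34*y - 66; no integer root y with |y| ≤ 4.
  x = -2: f_y(-2, y) = -6*y**2 - 34*y - 56; no integer root y with |y| ≤ 4.
  x = -1: f_y(-1, y) = -6*y**2 - 34*y - 50; no integer root y with |y| ≤ 4.
  x = 0: f_y(0, y) = -6*y**2 - 34*y - 48; vanishes at y ∈ {-3}. (0, -3): f_x = 0, f = 0 — SINGULAR.
  x = 1: f_y(1, y) = -6*y**2 - 34*y - 50; no integer root y with |y| ≤ 4.
  x = 2: f_y(2, y) = -6*y**2 - 34*y - 56; no integer root y with |y| ≤ 4.
  x = 3: f_y(3, y) = -6*y**2 - 34*y - 66; no integer root y with |y| ≤ 4.
  x = 4: f_y(4, y) = -6*y**2 - 34*y - 80; no integer root y with |y| ≤ 4.
Only singular point on the grid: (0, -3).
Classify: substitute x = 0 + u, y = -3 + v and expand: f = -u**3 - 2*u**2*v - 2*v**3 + v**2.
No constant or linear terms (consistent with a singular point). Quadratic part: v**2. Cubic part: -u**3 - 2*u**2*v - 2*v**3.
The quadratic part v**2 is a perfect square, so there is a single (double) tangent line v = 0, i.e. y = -3. Restricting the cubic part to that line (v = 0) leaves -u**3 ≠ 0, so f is not divisible by v and the branch is v² ≈ u**3 to lowest order — this is a cusp.
Classification: cusp.


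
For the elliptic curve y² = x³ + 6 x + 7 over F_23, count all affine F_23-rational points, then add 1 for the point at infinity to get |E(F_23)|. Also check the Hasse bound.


Affine points = {(2, 2), (2, 21), (3, 11), (3, 12), (4, 7), (4, 16), (5, 1), (5, 22), (6, 11), (6, 12), (7, 1), (7, 22), (9, 10), (9, 13), (10, 3), (10, 20), (11, 1), (11, 22), (12, 6), (12, 17), (14, 11), (14, 12), (16, 6), (16, 17), (17, 10), (17, 13), (18, 6), (18, 17), (20, 10), (20, 13), (22, 0)}; affine count = 31; |E(F_23)| = 32.

Discriminant check: Δ ∝ 4a³ + 27b² = 4·6³ + 27·7² = 4·216 + 27·49 ≡ 2 (mod 23). Nonzero ⇒ E is nonsingular.
For each x ∈ F_23, compute rhs = x³ + 6·x + 7 mod 23, then count y ∈ F_23 with y² ≡ rhs.
  x = 0: rhs = 7, matching y values: none (0 points).
  x = 1: rhs = 14, matching y values: none (0 points).
  x = 2: rhs = 4, matching y values: 2, 21 (2 points).
  x = 3: rhs = 6, matching y values: 11, 12 (2 points).
  x = 4: rhs = 3, matching y values: 7, 16 (2 points).
  x = 5: rhs = 1, matching y values: 1, 22 (2 points).
  x = 6: rhs = 6, matching y values: 11, 12 (2 points).
  x = 7: rhs = 1, matching y values: 1, 22 (2 points).
  x = 8: rhs = 15, matching y values: none (0 points).
  x = 9: rhs = 8, matching y values: 10, 13 (2 points).
  x = 10: rhs = 9, matching y values: 3, 20 (2 points).
  x = 11: rhs = 1, matching y values: 1, 22 (2 points).
  x = 12: rhs = 13, matching y values: 6, 17 (2 points).
  x = 13: rhs = 5, matching y values: none (0 points).
  x = 14: rhs = 6, matching y values: 11, 12 (2 points).
  x = 15: rhs = 22, matching y values: none (0 points).
  x = 16: rhs = 13, matching y values: 6, 17 (2 points).
  x = 17: rhs = 8, matching y values: 10, 13 (2 points).
  x = 18: rhs = 13, matching y values: 6, 17 (2 points).
  x = 19: rhs = 11, matching y values: none (0 points).
  x = 20: rhs = 8, matching y values: 10, 13 (2 points).
  x = 21: rhs = 10, matching y values: none (0 points).
  x = 22: rhs = 0, matching y values: 0 (1 points).
Total affine count: 31.
Full point count |E(F_23)| = 31 + 1 = 32.
Hasse bound: |32 − (23+1)| = |8| = 8 ≤ 2√23 ≈ 9.5917 ✓.


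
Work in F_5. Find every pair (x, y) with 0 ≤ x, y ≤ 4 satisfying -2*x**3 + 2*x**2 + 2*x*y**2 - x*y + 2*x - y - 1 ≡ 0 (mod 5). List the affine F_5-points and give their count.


Affine F_5-points: {(0, 4), (1, 2), (1, 4), (2, 0), (2, 2), (3, 2)}; count = 6.

For each of the 25 pairs (x, y) ∈ F_5², evaluate f(x, y) mod 5. Record the zeros.
  x = 0: [0↦4, 1↦3, 2↦2, 3↦1, 4↦0]  zeros at y ∈ {4}
  x = 1: [0↦1, 1↦1, 2↦0, 3↦3, 4↦0]  zeros at y ∈ {2, 4}
  x = 2: [0↦0, 1↦1, 2↦0, 3↦2, 4↦2]  zeros at y ∈ {0, 2}
  x = 3: [0↦4, 1↦1, 2↦0, 3↦1, 4↦4]  zeros at y ∈ {2}
  x = 4: [0↦1, 1↦4, 2↦3, 3↦3, 4↦4]  zeros at y ∈ ∅
Collecting zeros: affine points = {(0, 4), (1, 2), (1, 4), (2, 0), (2, 2), (3, 2)}.
Total count |C(F_5)_aff| = 6.


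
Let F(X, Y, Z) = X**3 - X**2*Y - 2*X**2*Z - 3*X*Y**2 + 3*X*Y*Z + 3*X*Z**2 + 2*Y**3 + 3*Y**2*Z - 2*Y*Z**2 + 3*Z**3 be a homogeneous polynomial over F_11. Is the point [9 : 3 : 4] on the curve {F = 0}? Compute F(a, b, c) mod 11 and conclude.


F(9,3,4) ≡ 4 (mod 11); P is NOT on the curve.

Evaluate F(9, 3, 4) term-by-term (mod 11).
  X**3 ↦ 1·729·1·1 = 729
  -X**2*Y ↦ -1·81·3·1 = -243
  -2*X**2*Z ↦ -2·81·1·4 = -648
  -3*X*Y**2 ↦ -3·9·9·1 = -243
  3*X*Y*Z ↦ 3·9·3·4 = 324
  3*X*Z**2 ↦ 3·9·1·16 = 432
  2*Y**3 ↦ 2·1·27·1 = 54
  3*Y**2*Z ↦ 3·1·9·4 = 108
  -2*Y*Z**2 ↦ -2·1·3·16 = -96
  3*Z**3 ↦ 3·1·1·64 = 192
Sum: F(9, 3, 4) = (729) + (-243) + (-648) + (-243) + (324) + (432) + (54) + (108) + (-96) + (192) = 609.
Reducing mod 11: 609 ≡ 4 (mod 11).
Since F(a, b, c) ≡ 4 ≠ 0 (mod 11), P does NOT lie on the curve.


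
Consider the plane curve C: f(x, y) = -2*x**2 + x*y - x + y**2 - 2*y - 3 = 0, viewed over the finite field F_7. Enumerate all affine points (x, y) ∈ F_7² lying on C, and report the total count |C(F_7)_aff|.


Affine F_7-points: {(0, 3), (0, 6), (1, 3), (1, 5), (6, 4), (6, 6)}; count = 6.

For each of the 49 pairs (x, y) ∈ F_7², evaluate f(x, y) mod 7. Record the zeros.
  x = 0: [0↦4, 1↦3, 2↦4, 3↦0, 4↦5, 5↦5, 6↦0]  zeros at y ∈ {3, 6}
  x = 1: [0↦1, 1↦1, 2↦3, 3↦0, 4↦6, 5↦0, 6↦3]  zeros at y ∈ {3, 5}
  x = 2: [0↦1, 1↦2, 2↦5, 3↦3, 4↦3, 5↦5, 6↦2]  zeros at y ∈ ∅
  x = 3: [0↦4, 1↦6, 2↦3, 3↦2, 4↦3, 5↦6, 6↦4]  zeros at y ∈ ∅
  x = 4: [0↦3, 1↦6, 2↦4, 3↦4, 4↦6, 5↦3, 6↦2]  zeros at y ∈ ∅
  x = 5: [0↦5, 1↦2, 2↦1, 3↦2, 4↦5, 5↦3, 6↦3]  zeros at y ∈ ∅
  x = 6: [0↦3, 1↦1, 2↦1, 3↦3, 4↦0, 5↦6, 6↦0]  zeros at y ∈ {4, 6}
Collecting zeros: affine points = {(0, 3), (0, 6), (1, 3), (1, 5), (6, 4), (6, 6)}.
Total count |C(F_7)_aff| = 6.


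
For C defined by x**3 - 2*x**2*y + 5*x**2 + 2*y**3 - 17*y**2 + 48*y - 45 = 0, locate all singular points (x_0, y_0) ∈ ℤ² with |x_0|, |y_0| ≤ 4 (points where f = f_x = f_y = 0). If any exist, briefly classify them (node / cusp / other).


Singular points: {(0, 3)}; classification: node.

Compute partial derivatives:
  f_x = 3*x**2 - 4*x*y + 10*x.
  f_y = -2*x**2 + 6*y**2 - 34*y + 48.
Scan x_0 ∈ {−4, ..., 4}. For each x_0, f_y(x_0, y) is a polynomial in y; find its integer roots y ∈ {−4, ..., 4}, then test f_x and f at those candidates.
  x = -4: f_y(-4, y) = 6*y**2 - 34*y + 16; no integer root y with |y| ≤ 4.
  x = -3: f_y(-3, y) = 6*y**2 - 34*y + 30; no integer root y with |y| ≤ 4.
  x = -2: f_y(-2, y) = 6*y**2 - 34*y + 40; vanishes at y ∈ {4}. (-2, 4): f_x = 24 ≠ 0.
  x = -1: f_y(-1, y) = 6*y**2 - 34*y + 46; no integer root y with |y| ≤ 4.
  x = 0: f_y(0, y) = 6*y**2 - 34*y + 48; vanishes at y ∈ {3}. (0, 3): f_x = 0, f = 0 — SINGULAR.
  x = 1: f_y(1, y) = 6*y**2 - 34*y + 46; no integer root y with |y| ≤ 4.
  x = 2: f_y(2, y) = 6*y**2 - 34*y + 40; vanishes at y ∈ {4}. (2, 4): f_x = 0 but f = -1 ≠ 0.
  x = 3: f_y(3, y) = 6*y**2 - 34*y + 30; no integer root y with |y| ≤ 4.
  x = 4: f_y(4, y) = 6*y**2 - 34*y + 16; no integer root y with |y| ≤ 4.
Only singular point on the grid: (0, 3).
Classify: substitute x = 0 + u, y = 3 + v and expand: f = u**3 - 2*u**2*v - u**2 + 2*v**3 + v**2.
No constant or linear terms (consistent with a singular point). Quadratic part: -u**2 + v**2. Cubic part: u**3 - 2*u**2*v + 2*v**3.
The quadratic part v**2 - u**2 = (v − u)(v + u) splits into two distinct linear factors, so there are two distinct tangent lines y − 3 = ±(x − 0) — this is a node (ordinary double point).
Classification: node.


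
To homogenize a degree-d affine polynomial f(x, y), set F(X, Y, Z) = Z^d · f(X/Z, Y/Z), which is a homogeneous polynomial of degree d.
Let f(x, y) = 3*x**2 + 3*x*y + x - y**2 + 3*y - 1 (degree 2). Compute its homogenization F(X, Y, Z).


F(X, Y, Z) = 3*X**2 + 3*X*Y + X*Z - Y**2 + 3*Y*Z - Z**2

deg(f) = 2.
Substitute x = X/Z, y = Y/Z into f, then multiply by Z^2.
  monomial 3·x^2·y^0 ↦ 3·X^2·Y^0·Z^0.
  monomial 3·x^1·y^1 ↦ 3·X^1·Y^1·Z^0.
  monomial 1·x^1·y^0 ↦ 1·X^1·Y^0·Z^1.
  monomial -1·x^0·y^2 ↦ -1·X^0·Y^2·Z^0.
  monomial 3·x^0·y^1 ↦ 3·X^0·Y^1·Z^1.
  monomial -1·x^0·y^0 ↦ -1·X^0·Y^0·Z^2.
Collecting: F(X, Y, Z) = 3*X**2 + 3*X*Y + X*Z - Y**2 + 3*Y*Z - Z**2.


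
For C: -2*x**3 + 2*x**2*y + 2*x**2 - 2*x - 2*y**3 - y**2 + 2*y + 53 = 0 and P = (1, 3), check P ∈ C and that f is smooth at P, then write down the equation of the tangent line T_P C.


Tangent line at P: 8*x - 56*y + 160 = 0.

Step 1: f(1, 3) = 0, so P lies on C.
Step 2: partial derivatives
  f_x(x, y) = -6*x**2 + 4*x*y + 4*x - 2, f_y(x, y) = 2*x**2 - 6*y**2 - 2*y + 2.
  f_x(P) = 8, f_y(P) = -56 (gradient nonzero, so P is smooth).
Step 3: tangent line at P: 8·(x − 1) + -56·(y − 3) = 0.
Expanding: 8*x - 56*y + 160 = 0.


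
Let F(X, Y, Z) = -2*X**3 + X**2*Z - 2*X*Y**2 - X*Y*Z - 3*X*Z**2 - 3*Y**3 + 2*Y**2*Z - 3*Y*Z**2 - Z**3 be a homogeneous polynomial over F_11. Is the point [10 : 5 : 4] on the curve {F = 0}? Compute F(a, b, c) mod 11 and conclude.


F(10,5,4) ≡ 8 (mod 11); P is NOT on the curve.

Evaluate F(10, 5, 4) term-by-term (mod 11).
  -2*X**3 ↦ -2·1000·1·1 = -2000
  X**2*Z ↦ 1·100·1·4 = 400
  -2*X*Y**2 ↦ -2·10·25·1 = -500
  -X*Y*Z ↦ -1·10·5·4 = -200
  -3*X*Z**2 ↦ -3·10·1·16 = -480
  -3*Y**3 ↦ -3·1·125·1 = -375
  2*Y**2*Z ↦ 2·1·25·4 = 200
  -3*Y*Z**2 ↦ -3·1·5·16 = -240
  -Z**3 ↦ -1·1·1·64 = -64
Sum: F(10, 5, 4) = (-2000) + (400) + (-500) + (-200) + (-480) + (-375) + (200) + (-240) + (-64) = -3259.
Reducing mod 11: -3259 ≡ 8 (mod 11).
Since F(a, b, c) ≡ 8 ≠ 0 (mod 11), P does NOT lie on the curve.


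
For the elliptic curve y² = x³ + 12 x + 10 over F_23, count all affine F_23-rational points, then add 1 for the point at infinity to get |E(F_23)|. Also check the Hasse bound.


Affine points = {(1, 0), (3, 2), (3, 21), (7, 0), (10, 7), (10, 16), (11, 1), (11, 22), (14, 1), (14, 22), (15, 0), (18, 3), (18, 20), (19, 6), (19, 17), (20, 4), (20, 19), (21, 1), (21, 22)}; affine count = 19; |E(F_23)| = 20.

Discriminant check: Δ ∝ 4a³ + 27b² = 4·12³ + 27·10² = 4·1728 + 27·100 ≡ 21 (mod 23). Nonzero ⇒ E is nonsingular.
For each x ∈ F_23, compute rhs = x³ + 12·x + 10 mod 23, then count y ∈ F_23 with y² ≡ rhs.
  x = 0: rhs = 10, matching y values: none (0 points).
  x = 1: rhs = 0, matching y values: 0 (1 points).
  x = 2: rhs = 19, matching y values: none (0 points).
  x = 3: rhs = 4, matching y values: 2, 21 (2 points).
  x = 4: rhs = 7, matching y values: none (0 points).
  x = 5: rhs = 11, matching y values: none (0 points).
  x = 6: rhs = 22, matching y values: none (0 points).
  x = 7: rhs = 0, matching y values: 0 (1 points).
  x = 8: rhs = 20, matching y values: none (0 points).
  x = 9: rhs = 19, matching y values: none (0 points).
  x = 10: rhs = 3, matching y values: 7, 16 (2 points).
  x = 11: rhs = 1, matching y values: 1, 22 (2 points).
  x = 12: rhs = 19, matching y values: none (0 points).
  x = 13: rhs = 17, matching y values: none (0 points).
  x = 14: rhs = 1, matching y values: 1, 22 (2 points).
  x = 15: rhs = 0, matching y values: 0 (1 points).
  x = 16: rhs = 20, matching y values: none (0 points).
  x = 17: rhs = 21, matching y values: none (0 points).
  x = 18: rhs = 9, matching y values: 3, 20 (2 points).
  x = 19: rhs = 13, matching y values: 6, 17 (2 points).
  x = 20: rhs = 16, matching y values: 4, 19 (2 points).
  x = 21: rhs = 1, matching y values: 1, 22 (2 points).
  x = 22: rhs = 20, matching y values: none (0 points).
Total affine count: 19.
Full point count |E(F_23)| = 19 + 1 = 20.
Hasse bound: |20 − (23+1)| = |-4| = 4 ≤ 2√23 ≈ 9.5917 ✓.


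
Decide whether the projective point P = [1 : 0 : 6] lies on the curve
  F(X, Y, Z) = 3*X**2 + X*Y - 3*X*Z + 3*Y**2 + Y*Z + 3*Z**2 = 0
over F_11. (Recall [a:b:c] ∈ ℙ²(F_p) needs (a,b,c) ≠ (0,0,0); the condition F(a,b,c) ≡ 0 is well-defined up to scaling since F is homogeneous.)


F(1,0,6) ≡ 5 (mod 11); P is NOT on the curve.

Evaluate F(1, 0, 6) term-by-term (mod 11).
  3*X**2 ↦ 3·1·1·1 = 3
  X*Y ↦ 1·1·0·1 = 0
  -3*X*Z ↦ -3·1·1·6 = -18
  3*Y**2 ↦ 3·1·0·1 = 0
  Y*Z ↦ 1·1·0·6 = 0
  3*Z**2 ↦ 3·1·1·36 = 108
Sum: F(1, 0, 6) = (3) + (0) + (-18) + (0) + (0) + (108) = 93.
Reducing mod 11: 93 ≡ 5 (mod 11).
Since F(a, b, c) ≡ 5 ≠ 0 (mod 11), P does NOT lie on the curve.


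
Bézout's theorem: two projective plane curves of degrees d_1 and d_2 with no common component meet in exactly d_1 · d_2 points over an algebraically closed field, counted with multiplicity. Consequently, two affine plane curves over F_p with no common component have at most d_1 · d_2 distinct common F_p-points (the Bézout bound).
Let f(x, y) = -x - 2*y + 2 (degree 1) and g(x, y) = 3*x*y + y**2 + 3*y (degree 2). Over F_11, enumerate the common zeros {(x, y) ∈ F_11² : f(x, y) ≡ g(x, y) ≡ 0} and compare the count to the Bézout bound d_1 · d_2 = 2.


Common zeros: {(2, 0), (5, 4)}; count = 2; Bézout bound = 2.

deg(f) = 1, deg(g) = 2, so Bézout bound = 2.
Scan x ∈ F_11. For each x, list the y ∈ F_11 with f(x, y) ≡ 0 and those with g(x, y) ≡ 0 (mod 11); the common zeros in that column are the intersection.
  x = 0: f ≡ 0 at y ∈ {1}; g ≡ 0 at y ∈ {0, 8}; common: ∅.
  x = 1: f ≡ 0 at y ∈ {6}; g ≡ 0 at y ∈ {0, 5}; common: ∅.
  x = 2: f ≡ 0 at y ∈ {0}; g ≡ 0 at y ∈ {0, 2}; common: {0}.
  x = 3: f ≡ 0 at y ∈ {5}; g ≡ 0 at y ∈ {0, 10}; common: ∅.
  x = 4: f ≡ 0 at y ∈ {10}; g ≡ 0 at y ∈ {0, 7}; common: ∅.
  x = 5: f ≡ 0 at y ∈ {4}; g ≡ 0 at y ∈ {0, 4}; common: {4}.
  x = 6: f ≡ 0 at y ∈ {9}; g ≡ 0 at y ∈ {0, 1}; common: ∅.
  x = 7: f ≡ 0 at y ∈ {3}; g ≡ 0 at y ∈ {0, 9}; common: ∅.
  x = 8: f ≡ 0 at y ∈ {8}; g ≡ 0 at y ∈ {0, 6}; common: ∅.
  x = 9: f ≡ 0 at y ∈ {2}; g ≡ 0 at y ∈ {0, 3}; common: ∅.
  x = 10: f ≡ 0 at y ∈ {7}; g ≡ 0 at y ∈ {0}; common: ∅.
Collecting: common zeros = {(2, 0), (5, 4)}, so the count is 2.
Comparison with the Bézout bound: 2 ≤ 2 = deg(f)·deg(g), as expected for curves with no common component (the bound is attained).


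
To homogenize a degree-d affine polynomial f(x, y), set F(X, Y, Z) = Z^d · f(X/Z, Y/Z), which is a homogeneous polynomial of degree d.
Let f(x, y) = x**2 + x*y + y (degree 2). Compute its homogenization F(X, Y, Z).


F(X, Y, Z) = X**2 + X*Y + Y*Z

deg(f) = 2.
Substitute x = X/Z, y = Y/Z into f, then multiply by Z^2.
  monomial 1·x^2·y^0 ↦ 1·X^2·Y^0·Z^0.
  monomial 1·x^1·y^1 ↦ 1·X^1·Y^1·Z^0.
  monomial 1·x^0·y^1 ↦ 1·X^0·Y^1·Z^1.
Collecting: F(X, Y, Z) = X**2 + X*Y + Y*Z.


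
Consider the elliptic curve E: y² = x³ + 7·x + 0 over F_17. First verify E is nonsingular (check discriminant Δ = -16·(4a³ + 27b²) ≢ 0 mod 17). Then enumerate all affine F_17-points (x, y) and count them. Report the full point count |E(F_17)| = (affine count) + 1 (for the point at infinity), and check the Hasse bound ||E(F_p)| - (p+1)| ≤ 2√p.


Affine points = {(0, 0), (1, 5), (1, 12), (7, 1), (7, 16), (10, 4), (10, 13), (16, 3), (16, 14)}; affine count = 9; |E(F_17)| = 10.

Discriminant check: Δ ∝ 4a³ + 27b² = 4·7³ + 27·0² = 4·343 + 27·0 ≡ 12 (mod 17). Nonzero ⇒ E is nonsingular.
For each x ∈ F_17, compute rhs = x³ + 7·x + 0 mod 17, then count y ∈ F_17 with y² ≡ rhs.
  x = 0: rhs = 0, matching y values: 0 (1 points).
  x = 1: rhs = 8, matching y values: 5, 12 (2 points).
  x = 2: rhs = 5, matching y values: none (0 points).
  x = 3: rhs = 14, matching y values: none (0 points).
  x = 4: rhs = 7, matching y values: none (0 points).
  x = 5: rhs = 7, matching y values: none (0 points).
  x = 6: rhs = 3, matching y values: none (0 points).
  x = 7: rhs = 1, matching y values: 1, 16 (2 points).
  x = 8: rhs = 7, matching y values: none (0 points).
  x = 9: rhs = 10, matching y values: none (0 points).
  x = 10: rhs = 16, matching y values: 4, 13 (2 points).
  x = 11: rhs = 14, matching y values: none (0 points).
  x = 12: rhs = 10, matching y values: none (0 points).
  x = 13: rhs = 10, matching y values: none (0 points).
  x = 14: rhs = 3, matching y values: none (0 points).
  x = 15: rhs = 12, matching y values: none (0 points).
  x = 16: rhs = 9, matching y values: 3, 14 (2 points).
Total affine count: 9.
Full point count |E(F_17)| = 9 + 1 = 10.
Hasse bound: |10 − (17+1)| = |-8| = 8 ≤ 2√17 ≈ 8.2462 ✓.


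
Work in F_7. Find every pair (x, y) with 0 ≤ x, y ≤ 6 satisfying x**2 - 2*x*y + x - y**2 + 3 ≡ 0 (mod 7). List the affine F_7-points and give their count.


Affine F_7-points: {(4, 1), (4, 5), (5, 5), (5, 6), (6, 3), (6, 6)}; count = 6.

For each of the 49 pairs (x, y) ∈ F_7², evaluate f(x, y) mod 7. Record the zeros.
  x = 0: [0↦3, 1↦2, 2↦6, 3↦1, 4↦1, 5↦6, 6↦2]  zeros at y ∈ ∅
  x = 1: [0↦5, 1↦2, 2↦4, 3↦4, 4↦2, 5↦5, 6↦6]  zeros at y ∈ ∅
  x = 2: [0↦2, 1↦4, 2↦4, 3↦2, 4↦5, 5↦6, 6↦5]  zeros at y ∈ ∅
  x = 3: [0↦1, 1↦1, 2↦6, 3↦2, 4↦3, 5↦2, 6↦6]  zeros at y ∈ ∅
  x = 4: [0↦2, 1↦0, 2↦3, 3↦4, 4↦3, 5↦0, 6↦2]  zeros at y ∈ {1, 5}
  x = 5: [0↦5, 1↦1, 2↦2, 3↦1, 4↦5, 5↦0, 6↦0]  zeros at y ∈ {5, 6}
  x = 6: [0↦3, 1↦4, 2↦3, 3↦0, 4↦2, 5↦2, 6↦0]  zeros at y ∈ {3, 6}
Collecting zeros: affine points = {(4, 1), (4, 5), (5, 5), (5, 6), (6, 3), (6, 6)}.
Total count |C(F_7)_aff| = 6.


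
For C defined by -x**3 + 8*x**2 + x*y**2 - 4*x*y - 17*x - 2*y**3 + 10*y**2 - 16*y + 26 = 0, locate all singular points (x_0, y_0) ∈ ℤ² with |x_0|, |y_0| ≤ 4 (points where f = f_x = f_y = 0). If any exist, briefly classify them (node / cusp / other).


Singular points: {(3, 2)}; classification: node.

Compute partial derivatives:
  f_x = -3*x**2 + 16*x + y**2 - 4*y - 17.
  f_y = 2*x*y - 4*x - 6*y**2 + 20*y - 16.
Scan x_0 ∈ {−4, ..., 4}. For each x_0, f_y(x_0, y) is a polynomial in y; find its integer roots y ∈ {−4, ..., 4}, then test f_x and f at those candidates.
  x = -4: f_y(-4, y) = -6*y**2 + 12*y; vanishes at y ∈ {0, 2}. (-4, 0): f_x = -129 ≠ 0; (-4, 2): f_x = -133 ≠ 0.
  x = -3: f_y(-3, y) = -6*y**2 + 14*y - 4; vanishes at y ∈ {2}. (-3, 2): f_x = -96 ≠ 0.
  x = -2: f_y(-2, y) = -6*y**2 + 16*y - 8; vanishes at y ∈ {2}. (-2, 2): f_x = -65 ≠ 0.
  x = -1: f_y(-1, y) = -6*y**2 + 18*y - 12; vanishes at y ∈ {1, 2}. (-1, 1): f_x = -39 ≠ 0; (-1, 2): f_x = -40 ≠ 0.
  x = 0: f_y(0, y) = -6*y**2 + 20*y - 16; vanishes at y ∈ {2}. (0, 2): f_x = -21 ≠ 0.
  x = 1: f_y(1, y) = -6*y**2 + 22*y - 20; vanishes at y ∈ {2}. (1, 2): f_x = -8 ≠ 0.
  x = 2: f_y(2, y) = -6*y**2 + 24*y - 24; vanishes at y ∈ {2}. (2, 2): f_x = -1 ≠ 0.
  x = 3: f_y(3, y) = -6*y**2 + 26*y - 28; vanishes at y ∈ {2}. (3, 2): f_x = 0, f = 0 — SINGULAR.
  x = 4: f_y(4, y) = -6*y**2 + 28*y - 32; vanishes at y ∈ {2}. (4, 2): f_x = -5 ≠ 0.
Only singular point on the grid: (3, 2).
Classify: substitute x = 3 + u, y = 2 + v and expand: f = -u**3 - u**2 + u*v**2 - 2*v**3 + v**2.
No constant or linear terms (consistent with a singular point). Quadratic part: -u**2 + v**2. Cubic part: -u**3 + u*v**2 - 2*v**3.
The quadratic part v**2 - u**2 = (v − u)(v + u) splits into two distinct linear factors, so there are two distinct tangent lines y − 2 = ±(x − 3) — this is a node (ordinary double point).
Classification: node.


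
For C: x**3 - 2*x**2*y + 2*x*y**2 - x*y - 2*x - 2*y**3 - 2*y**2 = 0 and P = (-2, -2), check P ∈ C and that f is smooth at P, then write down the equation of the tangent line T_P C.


Tangent line at P: 4*x - 6*y - 4 = 0.

Step 1: f(-2, -2) = 0, so P lies on C.
Step 2: partial derivatives
  f_x(x, y) = 3*x**2 - 4*x*y + 2*y**2 - y - 2, f_y(x, y) = -2*x**2 + 4*x*y - x - 6*y**2 - 4*y.
  f_x(P) = 4, f_y(P) = -6 (gradient nonzero, so P is smooth).
Step 3: tangent line at P: 4·(x − -2) + -6·(y − -2) = 0.
Expanding: 4*x - 6*y - 4 = 0.


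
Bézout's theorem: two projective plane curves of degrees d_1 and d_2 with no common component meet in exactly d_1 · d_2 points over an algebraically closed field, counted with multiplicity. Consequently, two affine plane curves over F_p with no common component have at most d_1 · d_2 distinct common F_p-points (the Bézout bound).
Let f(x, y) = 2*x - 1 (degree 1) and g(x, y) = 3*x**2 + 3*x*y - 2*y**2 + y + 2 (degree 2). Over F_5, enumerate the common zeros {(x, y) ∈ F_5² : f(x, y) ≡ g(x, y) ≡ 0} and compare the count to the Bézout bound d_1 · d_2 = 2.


Common zeros: ∅; count = 0; Bézout bound = 2.

deg(f) = 1, deg(g) = 2, so Bézout bound = 2.
Scan x ∈ F_5. For each x, list the y ∈ F_5 with f(x, y) ≡ 0 and those with g(x, y) ≡ 0 (mod 5); the common zeros in that column are the intersection.
  x = 0: f ≡ 0 at y ∈ ∅; g ≡ 0 at y ∈ ∅; common: ∅.
  x = 1: f ≡ 0 at y ∈ ∅; g ≡ 0 at y ∈ {0, 2}; common: ∅.
  x = 2: f ≡ 0 at y ∈ ∅; g ≡ 0 at y ∈ {2, 4}; common: ∅.
  x = 3: f ≡ 0 at y ∈ {0, 1, 2, 3, 4}; g ≡ 0 at y ∈ ∅; common: ∅.
  x = 4: f ≡ 0 at y ∈ ∅; g ≡ 0 at y ∈ {0, 4}; common: ∅.
Collecting: common zeros = ∅, so the count is 0.
Comparison with the Bézout bound: 0 ≤ 2 = deg(f)·deg(g), as expected for curves with no common component (the affine F_5-count falls short of the bound because intersections may lie at infinity, over extension fields, or carry multiplicity).


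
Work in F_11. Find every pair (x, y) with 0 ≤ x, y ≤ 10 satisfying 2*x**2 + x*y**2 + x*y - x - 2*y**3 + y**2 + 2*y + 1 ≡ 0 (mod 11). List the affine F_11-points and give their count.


Affine F_11-points: {(1, 2), (2, 2), (3, 6), (4, 5), (4, 6), (4, 8), (5, 7), (6, 7), (8, 0), (9, 0), (9, 5), (10, 8)}; count = 12.

For each of the 121 pairs (x, y) ∈ F_11², evaluate f(x, y) mod 11. Record the zeros.
  x = 0: [0↦1, 1↦2, 2↦4, 3↦6, 4↦7, 5↦6, 6↦2, 7↦5, 8↦3, 9↦6, 10↦2]  zeros at y ∈ ∅
  x = 1: [0↦2, 1↦5, 2↦0, 3↦8, 4↦6, 5↦4, 6↦1, 7↦7, 8↦10, 9↦9, 10↦3]  zeros at y ∈ {2}
  x = 2: [0↦7, 1↦1, 2↦0, 3↦3, 4↦9, 5↦6, 6↦4, 7↦2, 8↦10, 9↦5, 10↦8]  zeros at y ∈ {2}
  x = 3: [0↦5, 1↦1, 2↦4, 3↦2, 4↦5, 5↦1, 6↦0, 7↦1, 8↦3, 9↦5, 10↦6]  zeros at y ∈ {6}
  x = 4: [0↦7, 1↦5, 2↦1, 3↦5, 4↦5, 5↦0, 6↦0, 7↦4, 8↦0, 9↦9, 10↦8]  zeros at y ∈ {5, 6, 8}
  x = 5: [0↦2, 1↦2, 2↦2, 3↦1, 4↦9, 5↦3, 6↦4, 7↦0, 8↦1, 9↦6, 10↦3]  zeros at y ∈ {7}
  x = 6: [0↦1, 1↦3, 2↦7, 3↦1, 4↦6, 5↦10, 6↦1, 7↦0, 8↦6, 9↦7, 10↦2]  zeros at y ∈ {7}
  x = 7: [0↦4, 1↦8, 2↦5, 3↦5, 4↦7, 5↦10, 6↦2, 7↦4, 8↦4, 9↦1, 10↦5]  zeros at y ∈ ∅
  x = 8: [0↦0, 1↦6, 2↦7, 3↦2, 4↦1, 5↦3, 6↦7, 7↦1, 8↦6, 9↦10, 10↦1]  zeros at y ∈ {0}
  x = 9: [0↦0, 1↦8, 2↦2, 3↦3, 4↦10, 5↦0, 6↦5, 7↦2, 8↦1, 9↦1, 10↦1]  zeros at y ∈ {0, 5}
  x = 10: [0↦4, 1↦3, 2↦1, 3↦8, 4↦1, 5↦1, 6↦7, 7↦7, 8↦0, 9↦7, 10↦5]  zeros at y ∈ {8}
Collecting zeros: affine points = {(1, 2), (2, 2), (3, 6), (4, 5), (4, 6), (4, 8), (5, 7), (6, 7), (8, 0), (9, 0), (9, 5), (10, 8)}.
Total count |C(F_11)_aff| = 12.


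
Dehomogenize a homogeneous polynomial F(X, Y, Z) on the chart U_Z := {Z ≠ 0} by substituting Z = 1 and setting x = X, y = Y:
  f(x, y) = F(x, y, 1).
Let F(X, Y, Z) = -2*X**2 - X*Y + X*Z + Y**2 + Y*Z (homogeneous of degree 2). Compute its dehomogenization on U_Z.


f(x, y) = -2*x**2 - x*y + x + y**2 + y

On U_Z we set Z = 1. Each monomial c·X^i·Y^j·Z^k in F becomes c·x^i·y^j·1^k = c·x^i·y^j.
Substituting Z = 1: F(X, Y, 1) = -2*x**2 - x*y + x + y**2 + y.
Note: deg(f) ≤ deg(F) = 2; strict inequality happens when F is divisible by Z (lost terms).


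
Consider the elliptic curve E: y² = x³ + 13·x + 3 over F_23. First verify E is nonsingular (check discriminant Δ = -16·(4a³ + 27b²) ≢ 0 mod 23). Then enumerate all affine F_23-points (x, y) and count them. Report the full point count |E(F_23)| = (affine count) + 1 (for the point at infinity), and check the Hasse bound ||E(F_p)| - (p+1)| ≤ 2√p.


Affine points = {(0, 7), (0, 16), (3, 0), (4, 2), (4, 21), (5, 3), (5, 20), (7, 0), (10, 11), (10, 12), (12, 1), (12, 22), (13, 0), (14, 10), (14, 13), (15, 10), (15, 13), (16, 11), (16, 12), (17, 10), (17, 13), (19, 5), (19, 18), (20, 11), (20, 12), (22, 9), (22, 14)}; affine count = 27; |E(F_23)| = 28.

Discriminant check: Δ ∝ 4a³ + 27b² = 4·13³ + 27·3² = 4·2197 + 27·9 ≡ 15 (mod 23). Nonzero ⇒ E is nonsingular.
For each x ∈ F_23, compute rhs = x³ + 13·x + 3 mod 23, then count y ∈ F_23 with y² ≡ rhs.
  x = 0: rhs = 3, matching y values: 7, 16 (2 points).
  x = 1: rhs = 17, matching y values: none (0 points).
  x = 2: rhs = 14, matching y values: none (0 points).
  x = 3: rhs = 0, matching y values: 0 (1 points).
  x = 4: rhs = 4, matching y values: 2, 21 (2 points).
  x = 5: rhs = 9, matching y values: 3, 20 (2 points).
  x = 6: rhs = 21, matching y values: none (0 points).
  x = 7: rhs = 0, matching y values: 0 (1 points).
  x = 8: rhs = 21, matching y values: none (0 points).
  x = 9: rhs = 21, matching y values: none (0 points).
  x = 10: rhs = 6, matching y values: 11, 12 (2 points).
  x = 11: rhs = 5, matching y values: none (0 points).
  x = 12: rhs = 1, matching y values: 1, 22 (2 points).
  x = 13: rhs = 0, matching y values: 0 (1 points).
  x = 14: rhs = 8, matching y values: 10, 13 (2 points).
  x = 15: rhs = 8, matching y values: 10, 13 (2 points).
  x = 16: rhs = 6, matching y values: 11, 12 (2 points).
  x = 17: rhs = 8, matching y values: 10, 13 (2 points).
  x = 18: rhs = 20, matching y values: none (0 points).
  x = 19: rhs = 2, matching y values: 5, 18 (2 points).
  x = 20: rhs = 6, matching y values: 11, 12 (2 points).
  x = 21: rhs = 15, matching y values: none (0 points).
  x = 22: rhs = 12, matching y values: 9, 14 (2 points).
Total affine count: 27.
Full point count |E(F_23)| = 27 + 1 = 28.
Hasse bound: |28 − (23+1)| = |4| = 4 ≤ 2√23 ≈ 9.5917 ✓.


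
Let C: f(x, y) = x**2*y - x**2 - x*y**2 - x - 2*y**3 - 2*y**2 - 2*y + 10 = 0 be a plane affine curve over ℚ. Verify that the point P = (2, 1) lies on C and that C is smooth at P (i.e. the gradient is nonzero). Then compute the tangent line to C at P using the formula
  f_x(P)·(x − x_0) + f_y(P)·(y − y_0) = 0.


Tangent line at P: -2*x - 12*y + 16 = 0.

Step 1: f(2, 1) = 0, so P lies on C.
Step 2: partial derivatives
  f_x(x, y) = 2*x*y - 2*x - y**2 - 1, f_y(x, y) = x**2 - 2*x*y - 6*y**2 - 4*y - 2.
  f_x(P) = -2, f_y(P) = -12 (gradient nonzero, so P is smooth).
Step 3: tangent line at P: -2·(x − 2) + -12·(y − 1) = 0.
Expanding: -2*x - 12*y + 16 = 0.


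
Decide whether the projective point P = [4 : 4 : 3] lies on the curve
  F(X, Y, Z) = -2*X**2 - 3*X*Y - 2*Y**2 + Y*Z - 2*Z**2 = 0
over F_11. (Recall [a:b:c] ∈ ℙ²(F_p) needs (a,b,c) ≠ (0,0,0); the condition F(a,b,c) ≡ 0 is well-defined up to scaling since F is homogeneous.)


F(4,4,3) ≡ 3 (mod 11); P is NOT on the curve.

Evaluate F(4, 4, 3) term-by-term (mod 11).
  -2*X**2 ↦ -2·16·1·1 = -32
  -3*X*Y ↦ -3·4·4·1 = -48
  -2*Y**2 ↦ -2·1·16·1 = -32
  Y*Z ↦ 1·1·4·3 = 12
  -2*Z**2 ↦ -2·1·1·9 = -18
Sum: F(4, 4, 3) = (-32) + (-48) + (-32) + (12) + (-18) = -118.
Reducing mod 11: -118 ≡ 3 (mod 11).
Since F(a, b, c) ≡ 3 ≠ 0 (mod 11), P does NOT lie on the curve.


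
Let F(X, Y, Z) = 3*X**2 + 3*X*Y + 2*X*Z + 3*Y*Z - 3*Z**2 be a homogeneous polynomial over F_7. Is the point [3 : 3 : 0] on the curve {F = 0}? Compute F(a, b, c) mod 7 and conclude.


F(3,3,0) ≡ 5 (mod 7); P is NOT on the curve.

Evaluate F(3, 3, 0) term-by-term (mod 7).
  3*X**2 ↦ 3·9·1·1 = 27
  3*X*Y ↦ 3·3·3·1 = 27
  2*X*Z ↦ 2·3·1·0 = 0
  3*Y*Z ↦ 3·1·3·0 = 0
  -3*Z**2 ↦ -3·1·1·0 = 0
Sum: F(3, 3, 0) = (27) + (27) + (0) + (0) + (0) = 54.
Reducing mod 7: 54 ≡ 5 (mod 7).
Since F(a, b, c) ≡ 5 ≠ 0 (mod 7), P does NOT lie on the curve.


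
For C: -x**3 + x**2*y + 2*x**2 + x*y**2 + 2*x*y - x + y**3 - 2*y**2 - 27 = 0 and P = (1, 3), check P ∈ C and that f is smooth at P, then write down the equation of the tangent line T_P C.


Tangent line at P: 21*x + 24*y - 93 = 0.

Step 1: f(1, 3) = 0, so P lies on C.
Step 2: partial derivatives
  f_x(x, y) = -3*x**2 + 2*x*y + 4*x + y**2 + 2*y - 1, f_y(x, y) = x**2 + 2*x*y + 2*x + 3*y**2 - 4*y.
  f_x(P) = 21, f_y(P) = 24 (gradient nonzero, so P is smooth).
Step 3: tangent line at P: 21·(x − 1) + 24·(y − 3) = 0.
Expanding: 21*x + 24*y - 93 = 0.


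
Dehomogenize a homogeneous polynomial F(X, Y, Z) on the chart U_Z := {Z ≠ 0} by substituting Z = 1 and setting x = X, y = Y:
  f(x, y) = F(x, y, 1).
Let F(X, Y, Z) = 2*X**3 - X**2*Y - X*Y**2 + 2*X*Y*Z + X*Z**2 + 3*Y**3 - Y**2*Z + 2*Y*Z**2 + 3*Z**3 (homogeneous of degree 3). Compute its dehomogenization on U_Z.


f(x, y) = 2*x**3 - x**2*y - x*y**2 + 2*x*y + x + 3*y**3 - y**2 + 2*y + 3

On U_Z we set Z = 1. Each monomial c·X^i·Y^j·Z^k in F becomes c·x^i·y^j·1^k = c·x^i·y^j.
Substituting Z = 1: F(X, Y, 1) = 2*x**3 - x**2*y - x*y**2 + 2*x*y + x + 3*y**3 - y**2 + 2*y + 3.
Note: deg(f) ≤ deg(F) = 3; strict inequality happens when F is divisible by Z (lost terms).


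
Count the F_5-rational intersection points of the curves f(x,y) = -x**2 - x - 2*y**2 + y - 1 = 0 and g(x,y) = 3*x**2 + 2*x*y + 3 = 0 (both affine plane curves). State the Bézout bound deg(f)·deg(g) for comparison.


Common zeros: ∅; count = 0; Bézout bound = 4.

deg(f) = 2, deg(g) = 2, so Bézout bound = 4.
Scan x ∈ F_5. For each x, list the y ∈ F_5 with f(x, y) ≡ 0 and those with g(x, y) ≡ 0 (mod 5); the common zeros in that column are the intersection.
  x = 0: f ≡ 0 at y ∈ ∅; g ≡ 0 at y ∈ ∅; common: ∅.
  x = 1: f ≡ 0 at y ∈ ∅; g ≡ 0 at y ∈ {2}; common: ∅.
  x = 2: f ≡ 0 at y ∈ {4}; g ≡ 0 at y ∈ {0}; common: ∅.
  x = 3: f ≡ 0 at y ∈ ∅; g ≡ 0 at y ∈ {0}; common: ∅.
  x = 4: f ≡ 0 at y ∈ ∅; g ≡ 0 at y ∈ {3}; common: ∅.
Collecting: common zeros = ∅, so the count is 0.
Comparison with the Bézout bound: 0 ≤ 4 = deg(f)·deg(g), as expected for curves with no common component (the affine F_5-count falls short of the bound because intersections may lie at infinity, over extension fields, or carry multiplicity).


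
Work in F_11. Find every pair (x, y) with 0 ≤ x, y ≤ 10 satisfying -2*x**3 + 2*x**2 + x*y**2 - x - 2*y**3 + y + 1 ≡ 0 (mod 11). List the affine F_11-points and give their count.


Affine F_11-points: {(0, 1), (1, 0), (1, 1), (1, 5), (2, 6), (4, 0), (5, 2), (5, 7), (5, 10), (7, 0), (9, 9), (10, 5)}; count = 12.

For each of the 121 pairs (x, y) ∈ F_11², evaluate f(x, y) mod 11. Record the zeros.
  x = 0: [0↦1, 1↦0, 2↦9, 3↦5, 4↦9, 5↦9, 6↦4, 7↦4, 8↦8, 9↦4, 10↦2]  zeros at y ∈ {1}
  x = 1: [0↦0, 1↦0, 2↦1, 3↦2, 4↦2, 5↦0, 6↦6, 7↦8, 8↦5, 9↦7, 10↦2]  zeros at y ∈ {0, 1, 5}
  x = 2: [0↦2, 1↦3, 2↦7, 3↦2, 4↦9, 5↦5, 6↦0, 7↦4, 8↦5, 9↦2, 10↦5]  zeros at y ∈ {6}
  x = 3: [0↦6, 1↦8, 2↦4, 3↦4, 4↦7, 5↦1, 6↦7, 7↦2, 8↦7, 9↦10, 10↦10]  zeros at y ∈ ∅
  x = 4: [0↦0, 1↦3, 2↦2, 3↦7, 4↦6, 5↦9, 6↦4, 7↦1, 8↦10, 9↦8, 10↦5]  zeros at y ∈ {0}
  x = 5: [0↦5, 1↦9, 2↦0, 3↦10, 4↦5, 5↦6, 6↦1, 7↦0, 8↦2, 9↦6, 10↦0]  zeros at y ∈ {2, 7, 10}
  x = 6: [0↦9, 1↦3, 2↦8, 3↦1, 4↦3, 5↦2, 6↦8, 7↦9, 8↦4, 9↦3, 10↦5]  zeros at y ∈ ∅
  x = 7: [0↦0, 1↦6, 2↦3, 3↦1, 4↦10, 5↦7, 6↦2, 7↦5, 8↦4, 9↦9, 10↦8]  zeros at y ∈ {0}
  x = 8: [0↦10, 1↦6, 2↦6, 3↦9, 4↦3, 5↦9, 6↦4, 7↦9, 8↦1, 9↦1, 10↦8]  zeros at y ∈ ∅
  x = 9: [0↦5, 1↦2, 2↦5, 3↦2, 4↦3, 5↦7, 6↦2, 7↦9, 8↦5, 9↦0, 10↦4]  zeros at y ∈ {9}
  x = 10: [0↦6, 1↦4, 2↦10, 3↦1, 4↦9, 5↦0, 6↦6, 7↦4, 8↦4, 9↦5, 10↦6]  zeros at y ∈ {5}
Collecting zeros: affine points = {(0, 1), (1, 0), (1, 1), (1, 5), (2, 6), (4, 0), (5, 2), (5, 7), (5, 10), (7, 0), (9, 9), (10, 5)}.
Total count |C(F_11)_aff| = 12.


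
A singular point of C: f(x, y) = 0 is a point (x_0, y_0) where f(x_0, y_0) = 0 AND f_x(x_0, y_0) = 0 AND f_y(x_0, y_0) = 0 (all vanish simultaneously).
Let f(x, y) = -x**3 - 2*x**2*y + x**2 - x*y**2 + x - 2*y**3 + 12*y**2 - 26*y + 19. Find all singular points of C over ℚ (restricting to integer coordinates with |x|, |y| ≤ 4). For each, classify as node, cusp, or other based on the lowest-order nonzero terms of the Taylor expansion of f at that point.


Singular points: {(-1, 2)}; classification: cusp.

Compute partial derivatives:
  f_x = -3*x**2 - 4*x*y + 2*x - y**2 + 1.
  f_y = -2*x**2 - 2*x*y - 6*y**2 + 24*y - 26.
Scan x_0 ∈ {−4, ..., 4}. For each x_0, f_y(x_0, y) is a polynomial in y; find its integer roots y ∈ {−4, ..., 4}, then test f_x and f at those candidates.
  x = -4: f_y(-4, y) = -6*y**2 + 32*y - 58; no integer root y with |y| ≤ 4.
  x = -3: f_y(-3, y) = -6*y**2 + 30*y - 44; no integer root y with |y| ≤ 4.
  x = -2: f_y(-2, y) = -6*y**2 + 28*y - 34; no integer root y with |y| ≤ 4.
  x = -1: f_y(-1, y) = -6*y**2 + 26*y - 28; vanishes at y ∈ {2}. (-1, 2): f_x = 0, f = 0 — SINGULAR.
  x = 0: f_y(0, y) = -6*y**2 + 24*y - 26; no integer root y with |y| ≤ 4.
  x = 1: f_y(1, y) = -6*y**2 + 22*y - 28; no integer root y with |y| ≤ 4.
  x = 2: f_y(2, y) = -6*y**2 + 20*y - 34; no integer root y with |y| ≤ 4.
  x = 3: f_y(3, y) = -6*y**2 + 18*y - 44; no integer root y with |y| ≤ 4.
  x = 4: f_y(4, y) = -6*y**2 + 16*y - 58; no integer root y with |y| ≤ 4.
Only singular point on the grid: (-1, 2).
Classify: substitute x = -1 + u, y = 2 + v and expand: f = -u**3 - 2*u**2*v - u*v**2 - 2*v**3 + v**2.
No constant or linear terms (consistent with a singular point). Quadratic part: v**2. Cubic part: -u**3 - 2*u**2*v - u*v**2 - 2*v**3.
The quadratic part v**2 is a perfect square, so there is a single (double) tangent line v = 0, i.e. y = 2. Restricting the cubic part to that line (v = 0) leaves -u**3 ≠ 0, so f is not divisible by v and the branch is v² ≈ u**3 to lowest order — this is a cusp.
Classification: cusp.


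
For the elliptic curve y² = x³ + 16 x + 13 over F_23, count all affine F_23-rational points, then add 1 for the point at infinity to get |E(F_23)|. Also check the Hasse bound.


Affine points = {(0, 6), (0, 17), (4, 7), (4, 16), (6, 7), (6, 16), (7, 10), (7, 13), (8, 3), (8, 20), (9, 9), (9, 14), (10, 0), (11, 5), (11, 18), (12, 1), (12, 22), (13, 7), (13, 16), (16, 8), (16, 15), (17, 0), (19, 0)}; affine count = 23; |E(F_23)| = 24.

Discriminant check: Δ ∝ 4a³ + 27b² = 4·16³ + 27·13² = 4·4096 + 27·169 ≡ 17 (mod 23). Nonzero ⇒ E is nonsingular.
For each x ∈ F_23, compute rhs = x³ + 16·x + 13 mod 23, then count y ∈ F_23 with y² ≡ rhs.
  x = 0: rhs = 13, matching y values: 6, 17 (2 points).
  x = 1: rhs = 7, matching y values: none (0 points).
  x = 2: rhs = 7, matching y values: none (0 points).
  x = 3: rhs = 19, matching y values: none (0 points).
  x = 4: rhs = 3, matching y values: 7, 16 (2 points).
  x = 5: rhs = 11, matching y values: none (0 points).
  x = 6: rhs = 3, matching y values: 7, 16 (2 points).
  x = 7: rhs = 8, matching y values: 10, 13 (2 points).
  x = 8: rhs = 9, matching y values: 3, 20 (2 points).
  x = 9: rhs = 12, matching y values: 9, 14 (2 points).
  x = 10: rhs = 0, matching y values: 0 (1 points).
  x = 11: rhs = 2, matching y values: 5, 18 (2 points).
  x = 12: rhs = 1, matching y values: 1, 22 (2 points).
  x = 13: rhs = 3, matching y values: 7, 16 (2 points).
  x = 14: rhs = 14, matching y values: none (0 points).
  x = 15: rhs = 17, matching y values: none (0 points).
  x = 16: rhs = 18, matching y values: 8, 15 (2 points).
  x = 17: rhs = 0, matching y values: 0 (1 points).
  x = 18: rhs = 15, matching y values: none (0 points).
  x = 19: rhs = 0, matching y values: 0 (1 points).
  x = 20: rhs = 7, matching y values: none (0 points).
  x = 21: rhs = 19, matching y values: none (0 points).
  x = 22: rhs = 19, matching y values: none (0 points).
Total affine count: 23.
Full point count |E(F_23)| = 23 + 1 = 24.
Hasse bound: |24 − (23+1)| = |0| = 0 ≤ 2√23 ≈ 9.5917 ✓.


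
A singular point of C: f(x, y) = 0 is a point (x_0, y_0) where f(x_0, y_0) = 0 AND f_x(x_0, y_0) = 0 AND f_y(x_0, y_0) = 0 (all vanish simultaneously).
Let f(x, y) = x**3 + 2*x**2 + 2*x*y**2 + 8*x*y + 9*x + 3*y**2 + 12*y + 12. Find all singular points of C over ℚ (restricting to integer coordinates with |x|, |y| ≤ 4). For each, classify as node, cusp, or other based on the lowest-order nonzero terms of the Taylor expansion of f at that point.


Singular points: {(-1, -2)}; classification: node.

Compute partial derivatives:
  f_x = 3*x**2 + 4*x + 2*y**2 + 8*y + 9.
  f_y = 4*x*y + 8*x + 6*y + 12.
Scan x_0 ∈ {−4, ..., 4}. For each x_0, f_y(x_0, y) is a polynomial in y; find its integer roots y ∈ {−4, ..., 4}, then test f_x and f at those candidates.
  x = -4: f_y(-4, y) = -10*y - 20; vanishes at y ∈ {-2}. (-4, -2): f_x = 33 ≠ 0.
  x = -3: f_y(-3, y) = -6*y - 12; vanishes at y ∈ {-2}. (-3, -2): f_x = 16 ≠ 0.
  x = -2: f_y(-2, y) = -2*y - 4; vanishes at y ∈ {-2}. (-2, -2): f_x = 5 ≠ 0.
  x = -1: f_y(-1, y) = 2*y + 4; vanishes at y ∈ {-2}. (-1, -2): f_x = 0, f = 0 — SINGULAR.
  x = 0: f_y(0, y) = 6*y + 12; vanishes at y ∈ {-2}. (0, -2): f_x = 1 ≠ 0.
  x = 1: f_y(1, y) = 10*y + 20; vanishes at y ∈ {-2}. (1, -2): f_x = 8 ≠ 0.
  x = 2: f_y(2, y) = 14*y + 28; vanishes at y ∈ {-2}. (2, -2): f_x = 21 ≠ 0.
  x = 3: f_y(3, y) = 18*y + 36; vanishes at y ∈ {-2}. (3, -2): f_x = 40 ≠ 0.
  x = 4: f_y(4, y) = 22*y + 44; vanishes at y ∈ {-2}. (4, -2): f_x = 65 ≠ 0.
Only singular point on the grid: (-1, -2).
Classify: substitute x = -1 + u, y = -2 + v and expand: f = u**3 - u**2 + 2*u*v**2 + v**2.
No constant or linear terms (consistent with a singular point). Quadratic part: -u**2 + v**2. Cubic part: u**3 + 2*u*v**2.
The quadratic part v**2 - u**2 = (v − u)(v + u) splits into two distinct linear factors, so there are two distinct tangent lines y − -2 = ±(x − -1) — this is a node (ordinary double point).
Classification: node.


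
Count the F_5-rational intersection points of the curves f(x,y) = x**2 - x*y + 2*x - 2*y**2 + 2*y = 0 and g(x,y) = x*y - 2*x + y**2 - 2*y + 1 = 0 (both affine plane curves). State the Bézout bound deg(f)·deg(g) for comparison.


Common zeros: {(0, 1), (3, 0)}; count = 2; Bézout bound = 4.

deg(f) = 2, deg(g) = 2, so Bézout bound = 4.
Scan x ∈ F_5. For each x, list the y ∈ F_5 with f(x, y) ≡ 0 and those with g(x, y) ≡ 0 (mod 5); the common zeros in that column are the intersection.
  x = 0: f ≡ 0 at y ∈ {0, 1}; g ≡ 0 at y ∈ {1}; common: {1}.
  x = 1: f ≡ 0 at y ∈ {4}; g ≡ 0 at y ∈ {3}; common: ∅.
  x = 2: f ≡ 0 at y ∈ {2, 3}; g ≡ 0 at y ∈ ∅; common: ∅.
  x = 3: f ≡ 0 at y ∈ {0, 2}; g ≡ 0 at y ∈ {0, 4}; common: {0}.
  x = 4: f ≡ 0 at y ∈ {1, 3}; g ≡ 0 at y ∈ ∅; common: ∅.
Collecting: common zeros = {(0, 1), (3, 0)}, so the count is 2.
Comparison with the Bézout bound: 2 ≤ 4 = deg(f)·deg(g), as expected for curves with no common component (the affine F_5-count falls short of the bound because intersections may lie at infinity, over extension fields, or carry multiplicity).
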